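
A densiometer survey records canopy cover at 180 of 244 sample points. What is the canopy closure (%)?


Formula: Canopy closure = covered points / total points * 100
Closure = 180 / 244 * 100
Closure = 0.7377 * 100 = 73.8%

73.8


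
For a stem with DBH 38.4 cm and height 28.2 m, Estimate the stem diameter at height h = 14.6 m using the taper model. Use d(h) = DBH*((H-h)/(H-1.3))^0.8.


Taper: d(h) = DBH * ((H - h) / (H - 1.3))^0.8
Numerator = H - h = 28.2 - 14.6 = 13.6 m
Denominator = H - 1.3 = 28.2 - 1.3 = 26.9 m
Ratio = 13.6 / 26.9 = 0.50558
d = 38.4 * 0.50558^0.8 = 22.3 cm

22.3


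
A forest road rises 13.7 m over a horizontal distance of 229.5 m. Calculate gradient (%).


Formula: Gradient = rise / run * 100
Gradient = 13.7 / 229.5 * 100 = 6.0%

6.0


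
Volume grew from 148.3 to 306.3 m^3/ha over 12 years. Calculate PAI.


Formula: PAI = (V_T2 - V_T1) / (T2 - T1)
Volume increment = 306.3 - 148.3 = 158.0 m^3/ha
PAI = 158.0 / 12 = 13.17 m^3/ha/year

13.17


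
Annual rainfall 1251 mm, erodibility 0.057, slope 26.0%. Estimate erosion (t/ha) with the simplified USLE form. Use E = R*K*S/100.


Formula: E = R * K * S / 100  (simplified USLE)
R * K = 1251 * 0.057 = 71.307
E = 71.307 * 26.0 / 100 = 18.54 t/ha

18.54


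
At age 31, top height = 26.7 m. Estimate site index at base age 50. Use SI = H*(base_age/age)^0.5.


Formula: SI = H_dom * (base_age / age)^0.5
Age ratio = 50 / 31 = 1.6129
sqrt(age_ratio) = 1.27
SI = 26.7 * 1.27 = 33.9 m

33.9


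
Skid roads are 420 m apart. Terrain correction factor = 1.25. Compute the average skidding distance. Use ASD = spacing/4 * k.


Formula: ASD = (spacing / 4) * correction
Uncorrected distance = spacing / 4 = 420 / 4 = 105 m
ASD = 105 * 1.25 = 131 m

131


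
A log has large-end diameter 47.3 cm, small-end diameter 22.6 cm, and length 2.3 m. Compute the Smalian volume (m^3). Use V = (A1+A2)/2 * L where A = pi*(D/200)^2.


Smalian: V = (A1 + A2)/2 * L,  A = pi*(D/200)^2
A1 = pi*(47.3/200)^2 = 0.175716 m^2
A2 = pi*(22.6/200)^2 = 0.040115 m^2
V = (0.175716+0.040115)/2*2.3 = 0.2482 m^3

0.2482


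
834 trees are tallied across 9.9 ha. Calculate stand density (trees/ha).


Formula: Stand Density = N_trees / Area_ha
Density = 834 trees / 9.9 ha
Density = 84 trees/ha

84


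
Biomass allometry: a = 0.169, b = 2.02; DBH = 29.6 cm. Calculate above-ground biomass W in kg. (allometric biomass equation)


Formula: W = a * DBH^b  (allometric power law)
DBH^b = 29.6^2.02 = 937.582
W = 0.169 * 937.582 = 158.5 kg

158.5


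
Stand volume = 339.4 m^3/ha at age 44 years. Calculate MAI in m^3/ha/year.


Formula: MAI = Total Volume / Stand Age
MAI = 339.4 m^3/ha / 44 years
MAI = 7.71 m^3/ha/year

7.71


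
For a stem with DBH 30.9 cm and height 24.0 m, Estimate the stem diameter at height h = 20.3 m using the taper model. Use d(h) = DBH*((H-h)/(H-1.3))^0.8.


Taper: d(h) = DBH * ((H - h) / (H - 1.3))^0.8
Numerator = H - h = 24.0 - 20.3 = 3.7 m
Denominator = H - 1.3 = 24.0 - 1.3 = 22.7 m
Ratio = 3.7 / 22.7 = 0.163
d = 30.9 * 0.163^0.8 = 7.2 cm

7.2


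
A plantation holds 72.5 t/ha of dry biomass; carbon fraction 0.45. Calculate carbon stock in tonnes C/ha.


Formula: Carbon Stock = Biomass * Carbon Fraction
C = 72.5 t/ha * 0.45
C = 32.6 t C/ha

32.6


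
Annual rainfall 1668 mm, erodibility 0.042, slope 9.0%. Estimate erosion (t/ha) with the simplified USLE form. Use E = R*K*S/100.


Formula: E = R * K * S / 100  (simplified USLE)
R * K = 1668 * 0.042 = 70.056
E = 70.056 * 9.0 / 100 = 6.31 t/ha

6.31


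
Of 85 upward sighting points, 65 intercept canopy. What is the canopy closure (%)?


Formula: Canopy closure = covered points / total points * 100
Closure = 65 / 85 * 100
Closure = 0.7647 * 100 = 76.5%

76.5


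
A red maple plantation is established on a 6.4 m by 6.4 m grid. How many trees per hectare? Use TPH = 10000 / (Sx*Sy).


Formula: TPH = 10000 m^2/ha / (spacing_x * spacing_y)
Area per tree = 6.4 m * 6.4 m = 40.96 m^2
TPH = 10000 / 40.96 = 244 trees/ha

244


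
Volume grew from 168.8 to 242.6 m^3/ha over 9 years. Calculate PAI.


Formula: PAI = (V_T2 - V_T1) / (T2 - T1)
Volume increment = 242.6 - 168.8 = 73.8 m^3/ha
PAI = 73.8 / 9 = 8.2 m^3/ha/year

8.2


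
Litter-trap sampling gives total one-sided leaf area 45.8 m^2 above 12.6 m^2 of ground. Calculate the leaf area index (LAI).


Formula: LAI = total leaf area / ground area  (dimensionless)
LAI = 45.8 m^2 / 12.6 m^2
LAI = 3.63

3.63


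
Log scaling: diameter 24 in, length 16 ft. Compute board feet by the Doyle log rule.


Doyle: BF = (D - 4)^2 * L / 16
Adjusted diameter = 24 - 4 = 20 in
(D-4)^2 = 20^2 = 400
BF = 400 * 16 / 16 = 400 BF

400


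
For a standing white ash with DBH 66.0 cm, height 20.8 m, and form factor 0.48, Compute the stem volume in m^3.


Formula: V = pi * (DBH/200)^2 * H * ff
Radius = DBH/200 = 66.0/200 = 0.33 m
Radius^2 = 0.33^2 = 0.1089 m^2
V = pi * 0.1089 * 20.8 * 0.48
V = 3.416 m^3

3.416


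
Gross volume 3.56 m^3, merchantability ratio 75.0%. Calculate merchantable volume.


Formula: MV = V_total * (merchantable_pct / 100)
Merchantable fraction = 75.0% / 100 = 0.75
MV = 3.56 m^3 * 0.75 = 2.67 m^3

2.67


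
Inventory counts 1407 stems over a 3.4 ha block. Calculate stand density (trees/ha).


Formula: Stand Density = N_trees / Area_ha
Density = 1407 trees / 3.4 ha
Density = 414 trees/ha

414


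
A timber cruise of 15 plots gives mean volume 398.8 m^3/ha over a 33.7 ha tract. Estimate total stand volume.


Formula: Total Volume = Mean Volume per ha * Total Area
Total Volume = 398.8 m^3/ha * 33.7 ha
Total Volume = 13440 m^3

13440


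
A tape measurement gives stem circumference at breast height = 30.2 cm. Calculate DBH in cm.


Formula: DBH = C / pi
DBH = 30.2 / pi
pi = 3.14159...
DBH = 9.6 cm

9.6


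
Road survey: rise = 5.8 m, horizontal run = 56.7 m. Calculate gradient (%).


Formula: Gradient = rise / run * 100
Gradient = 5.8 / 56.7 * 100 = 10.2%

10.2


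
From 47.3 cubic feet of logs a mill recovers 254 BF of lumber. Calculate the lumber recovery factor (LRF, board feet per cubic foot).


Formula: LRF = Lumber Output (BF) / Log Input (ft^3)
LRF = 254 BF / 47.3 ft^3
LRF = 5.37 BF/ft^3

5.37


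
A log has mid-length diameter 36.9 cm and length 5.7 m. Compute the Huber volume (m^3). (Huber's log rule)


Huber: V = Am * L,  Am = pi*(Dm/200)^2
Am = pi*(36.9/200)^2 = 0.106941 m^2
V = 0.106941*5.7 = 0.6096 m^3

0.6096


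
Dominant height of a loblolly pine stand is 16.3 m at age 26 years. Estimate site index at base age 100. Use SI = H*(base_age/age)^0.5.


Formula: SI = H_dom * (base_age / age)^0.5
Age ratio = 100 / 26 = 3.84615
sqrt(age_ratio) = 1.96116
SI = 16.3 * 1.96116 = 32.0 m

32.0


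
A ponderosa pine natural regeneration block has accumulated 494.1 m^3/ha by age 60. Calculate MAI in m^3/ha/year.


Formula: MAI = Total Volume / Stand Age
MAI = 494.1 m^3/ha / 60 years
MAI = 8.24 m^3/ha/year

8.24


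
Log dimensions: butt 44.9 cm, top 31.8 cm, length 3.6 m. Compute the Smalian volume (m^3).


Smalian: V = (A1 + A2)/2 * L,  A = pi*(D/200)^2
A1 = pi*(44.9/200)^2 = 0.158337 m^2
A2 = pi*(31.8/200)^2 = 0.079423 m^2
V = (0.158337+0.079423)/2*3.6 = 0.428 m^3

0.428


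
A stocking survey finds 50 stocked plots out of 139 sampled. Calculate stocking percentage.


Formula: Stocking % = stocked plots / total plots * 100
Stocking = 50 / 139 * 100
Stocking = 0.3597 * 100 = 36.0%

36.0


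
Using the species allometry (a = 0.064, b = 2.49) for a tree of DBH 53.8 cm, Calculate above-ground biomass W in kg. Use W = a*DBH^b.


Formula: W = a * DBH^b  (allometric power law)
DBH^b = 53.8^2.49 = 20400.8314
W = 0.064 * 20400.8314 = 1305.7 kg

1305.7


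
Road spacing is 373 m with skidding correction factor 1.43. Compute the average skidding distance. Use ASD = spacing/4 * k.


Formula: ASD = (spacing / 4) * correction
Uncorrected distance = spacing / 4 = 373 / 4 = 93.25 m
ASD = 93.25 * 1.43 = 133 m

133


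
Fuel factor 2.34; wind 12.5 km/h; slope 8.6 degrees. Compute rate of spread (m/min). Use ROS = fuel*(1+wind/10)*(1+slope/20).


Formula: ROS = fuel * (1 + wind/10) * (1 + slope/20)
Wind factor = 1 + 12.5/10 = 2.25
Slope factor = 1 + 8.6/20 = 1.43
ROS = 2.34 * 2.25 * 1.43 = 7.53 m/min

7.53


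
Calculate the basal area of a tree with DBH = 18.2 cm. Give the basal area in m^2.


Formula: BA = pi * (DBH/2)^2 / 10000  (cm^2 to m^2)
Radius = DBH/2 = 18.2/2 = 9.1 cm
BA = pi * 9.1^2 / 10000
   = 260.1553 cm^2 / 10000
   = 0.026 m^2

0.026


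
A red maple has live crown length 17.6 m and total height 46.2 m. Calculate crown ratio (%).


Formula: Crown Ratio = (Crown Length / Total Height) * 100
CR = (17.6 m / 46.2 m) * 100
CR = 0.381 * 100 = 38.1%

38.1


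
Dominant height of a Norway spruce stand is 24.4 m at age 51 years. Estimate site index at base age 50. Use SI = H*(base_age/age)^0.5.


Formula: SI = H_dom * (base_age / age)^0.5
Age ratio = 50 / 51 = 0.98039
sqrt(age_ratio) = 0.99015
SI = 24.4 * 0.99015 = 24.2 m

24.2


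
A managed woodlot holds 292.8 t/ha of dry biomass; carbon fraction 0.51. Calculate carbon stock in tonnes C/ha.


Formula: Carbon Stock = Biomass * Carbon Fraction
C = 292.8 t/ha * 0.51
C = 149.3 t C/ha

149.3


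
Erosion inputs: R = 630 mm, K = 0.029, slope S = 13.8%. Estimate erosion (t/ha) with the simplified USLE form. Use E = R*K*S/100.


Formula: E = R * K * S / 100  (simplified USLE)
R * K = 630 * 0.029 = 18.27
E = 18.27 * 13.8 / 100 = 2.52 t/ha

2.52


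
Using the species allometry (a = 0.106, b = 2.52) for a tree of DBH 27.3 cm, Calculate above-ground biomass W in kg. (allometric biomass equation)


Formula: W = a * DBH^b  (allometric power law)
DBH^b = 27.3^2.52 = 4160.35
W = 0.106 * 4160.35 = 441.0 kg

441.0


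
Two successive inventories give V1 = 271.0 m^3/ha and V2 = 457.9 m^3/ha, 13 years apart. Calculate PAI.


Formula: PAI = (V_T2 - V_T1) / (T2 - T1)
Volume increment = 457.9 - 271.0 = 186.9 m^3/ha
PAI = 186.9 / 13 = 14.38 m^3/ha/year

14.38


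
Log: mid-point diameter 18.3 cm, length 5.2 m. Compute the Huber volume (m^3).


Huber: V = Am * L,  Am = pi*(Dm/200)^2
Am = pi*(18.3/200)^2 = 0.026302 m^2
V = 0.026302*5.2 = 0.1368 m^3

0.1368


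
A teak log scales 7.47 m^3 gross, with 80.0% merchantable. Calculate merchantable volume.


Formula: MV = V_total * (merchantable_pct / 100)
Merchantable fraction = 80.0% / 100 = 0.8
MV = 7.47 m^3 * 0.8 = 5.976 m^3

5.976


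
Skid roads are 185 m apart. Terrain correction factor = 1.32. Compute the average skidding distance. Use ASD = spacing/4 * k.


Formula: ASD = (spacing / 4) * correction
Uncorrected distance = spacing / 4 = 185 / 4 = 46.25 m
ASD = 46.25 * 1.32 = 61 m

61


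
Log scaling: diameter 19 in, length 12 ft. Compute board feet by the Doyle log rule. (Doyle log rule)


Doyle: BF = (D - 4)^2 * L / 16
Adjusted diameter = 19 - 4 = 15 in
(D-4)^2 = 15^2 = 225
BF = 225 * 12 / 16 = 169 BF

169


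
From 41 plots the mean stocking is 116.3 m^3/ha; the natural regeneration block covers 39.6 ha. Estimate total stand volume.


Formula: Total Volume = Mean Volume per ha * Total Area
Total Volume = 116.3 m^3/ha * 39.6 ha
Total Volume = 4605 m^3

4605


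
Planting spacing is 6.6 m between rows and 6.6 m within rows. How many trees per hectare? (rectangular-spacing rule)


Formula: TPH = 10000 m^2/ha / (spacing_x * spacing_y)
Area per tree = 6.6 m * 6.6 m = 43.56 m^2
TPH = 10000 / 43.56 = 230 trees/ha

230


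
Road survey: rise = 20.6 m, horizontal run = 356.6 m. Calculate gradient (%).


Formula: Gradient = rise / run * 100
Gradient = 20.6 / 356.6 * 100 = 5.8%

5.8


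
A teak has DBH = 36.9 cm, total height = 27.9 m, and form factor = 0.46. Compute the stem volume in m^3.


Formula: V = pi * (DBH/200)^2 * H * ff
Radius = DBH/200 = 36.9/200 = 0.1845 m
Radius^2 = 0.1845^2 = 0.03404025 m^2
V = pi * 0.03404025 * 27.9 * 0.46
V = 1.372 m^3

1.372


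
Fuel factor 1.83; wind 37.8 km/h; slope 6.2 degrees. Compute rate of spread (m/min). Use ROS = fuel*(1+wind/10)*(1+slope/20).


Formula: ROS = fuel * (1 + wind/10) * (1 + slope/20)
Wind factor = 1 + 37.8/10 = 4.78
Slope factor = 1 + 6.2/20 = 1.31
ROS = 1.83 * 4.78 * 1.31 = 11.46 m/min

11.46


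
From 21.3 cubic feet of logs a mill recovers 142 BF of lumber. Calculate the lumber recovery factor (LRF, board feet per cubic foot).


Formula: LRF = Lumber Output (BF) / Log Input (ft^3)
LRF = 142 BF / 21.3 ft^3
LRF = 6.67 BF/ft^3

6.67


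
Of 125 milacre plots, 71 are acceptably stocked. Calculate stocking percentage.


Formula: Stocking % = stocked plots / total plots * 100
Stocking = 71 / 125 * 100
Stocking = 0.568 * 100 = 56.8%

56.8


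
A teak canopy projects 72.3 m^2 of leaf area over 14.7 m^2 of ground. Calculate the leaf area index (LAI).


Formula: LAI = total leaf area / ground area  (dimensionless)
LAI = 72.3 m^2 / 14.7 m^2
LAI = 4.92

4.92


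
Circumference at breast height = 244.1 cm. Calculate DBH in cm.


Formula: DBH = C / pi
DBH = 244.1 / pi
pi = 3.14159...
DBH = 77.7 cm

77.7


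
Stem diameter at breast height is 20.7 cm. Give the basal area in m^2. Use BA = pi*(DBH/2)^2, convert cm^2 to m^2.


Formula: BA = pi * (DBH/2)^2 / 10000  (cm^2 to m^2)
Radius = DBH/2 = 20.7/2 = 10.35 cm
BA = pi * 10.35^2 / 10000
   = 336.5353 cm^2 / 10000
   = 0.0337 m^2

0.0337


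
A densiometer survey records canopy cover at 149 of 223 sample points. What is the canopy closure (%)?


Formula: Canopy closure = covered points / total points * 100
Closure = 149 / 223 * 100
Closure = 0.6682 * 100 = 66.8%

66.8


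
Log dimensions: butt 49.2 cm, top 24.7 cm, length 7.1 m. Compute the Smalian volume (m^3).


Smalian: V = (A1 + A2)/2 * L,  A = pi*(D/200)^2
A1 = pi*(49.2/200)^2 = 0.190117 m^2
A2 = pi*(24.7/200)^2 = 0.047916 m^2
V = (0.190117+0.047916)/2*7.1 = 0.845 m^3

0.845


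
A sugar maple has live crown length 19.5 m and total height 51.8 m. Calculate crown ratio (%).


Formula: Crown Ratio = (Crown Length / Total Height) * 100
CR = (19.5 m / 51.8 m) * 100
CR = 0.3764 * 100 = 37.6%

37.6


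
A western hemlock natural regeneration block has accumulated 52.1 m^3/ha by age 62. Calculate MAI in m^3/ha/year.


Formula: MAI = Total Volume / Stand Age
MAI = 52.1 m^3/ha / 62 years
MAI = 0.84 m^3/ha/year

0.84


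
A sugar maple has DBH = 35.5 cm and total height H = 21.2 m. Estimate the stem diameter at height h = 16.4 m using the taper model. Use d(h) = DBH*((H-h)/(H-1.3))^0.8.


Taper: d(h) = DBH * ((H - h) / (H - 1.3))^0.8
Numerator = H - h = 21.2 - 16.4 = 4.8 m
Denominator = H - 1.3 = 21.2 - 1.3 = 19.9 m
Ratio = 4.8 / 19.9 = 0.24121
d = 35.5 * 0.24121^0.8 = 11.4 cm

11.4


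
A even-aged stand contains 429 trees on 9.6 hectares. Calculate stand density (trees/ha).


Formula: Stand Density = N_trees / Area_ha
Density = 429 trees / 9.6 ha
Density = 45 trees/ha

45


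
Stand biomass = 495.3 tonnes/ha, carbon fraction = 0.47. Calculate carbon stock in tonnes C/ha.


Formula: Carbon Stock = Biomass * Carbon Fraction
C = 495.3 t/ha * 0.47
C = 232.8 t C/ha

232.8


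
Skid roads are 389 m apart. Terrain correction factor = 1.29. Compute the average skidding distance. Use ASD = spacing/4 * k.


Formula: ASD = (spacing / 4) * correction
Uncorrected distance = spacing / 4 = 389 / 4 = 97.25 m
ASD = 97.25 * 1.29 = 125 m

125


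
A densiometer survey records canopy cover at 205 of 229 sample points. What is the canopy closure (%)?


Formula: Canopy closure = covered points / total points * 100
Closure = 205 / 229 * 100
Closure = 0.8952 * 100 = 89.5%

89.5


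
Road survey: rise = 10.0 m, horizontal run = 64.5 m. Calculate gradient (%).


Formula: Gradient = rise / run * 100
Gradient = 10.0 / 64.5 * 100 = 15.5%

15.5


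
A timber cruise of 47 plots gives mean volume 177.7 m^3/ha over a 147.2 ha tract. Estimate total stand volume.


Formula: Total Volume = Mean Volume per ha * Total Area
Total Volume = 177.7 m^3/ha * 147.2 ha
Total Volume = 26157 m^3

26157


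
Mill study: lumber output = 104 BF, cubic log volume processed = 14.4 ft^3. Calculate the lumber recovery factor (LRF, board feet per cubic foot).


Formula: LRF = Lumber Output (BF) / Log Input (ft^3)
LRF = 104 BF / 14.4 ft^3
LRF = 7.22 BF/ft^3

7.22


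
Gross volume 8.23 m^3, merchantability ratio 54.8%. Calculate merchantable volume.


Formula: MV = V_total * (merchantable_pct / 100)
Merchantable fraction = 54.8% / 100 = 0.548
MV = 8.23 m^3 * 0.548 = 4.51 m^3

4.51


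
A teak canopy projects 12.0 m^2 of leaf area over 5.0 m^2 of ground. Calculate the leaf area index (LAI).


Formula: LAI = total leaf area / ground area  (dimensionless)
LAI = 12.0 m^2 / 5.0 m^2
LAI = 2.4

2.4


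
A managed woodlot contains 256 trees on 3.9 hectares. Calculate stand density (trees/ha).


Formula: Stand Density = N_trees / Area_ha
Density = 256 trees / 3.9 ha
Density = 66 trees/ha

66


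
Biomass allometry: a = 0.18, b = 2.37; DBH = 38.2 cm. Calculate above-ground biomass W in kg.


Formula: W = a * DBH^b  (allometric power law)
DBH^b = 38.2^2.37 = 5616.8157
W = 0.18 * 5616.8157 = 1011.0 kg

1011.0


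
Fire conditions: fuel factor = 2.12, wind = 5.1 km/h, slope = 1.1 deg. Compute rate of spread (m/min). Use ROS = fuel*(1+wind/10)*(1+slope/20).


Formula: ROS = fuel * (1 + wind/10) * (1 + slope/20)
Wind factor = 1 + 5.1/10 = 1.51
Slope factor = 1 + 1.1/20 = 1.055
ROS = 2.12 * 1.51 * 1.055 = 3.38 m/min

3.38


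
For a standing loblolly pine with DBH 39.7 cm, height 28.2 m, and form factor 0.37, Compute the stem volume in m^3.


Formula: V = pi * (DBH/200)^2 * H * ff
Radius = DBH/200 = 39.7/200 = 0.1985 m
Radius^2 = 0.1985^2 = 0.03940225 m^2
V = pi * 0.03940225 * 28.2 * 0.37
V = 1.292 m^3

1.292


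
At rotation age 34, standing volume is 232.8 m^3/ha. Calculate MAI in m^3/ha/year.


Formula: MAI = Total Volume / Stand Age
MAI = 232.8 m^3/ha / 34 years
MAI = 6.85 m^3/ha/year

6.85


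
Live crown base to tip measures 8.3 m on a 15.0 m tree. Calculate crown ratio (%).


Formula: Crown Ratio = (Crown Length / Total Height) * 100
CR = (8.3 m / 15.0 m) * 100
CR = 0.5533 * 100 = 55.3%

55.3


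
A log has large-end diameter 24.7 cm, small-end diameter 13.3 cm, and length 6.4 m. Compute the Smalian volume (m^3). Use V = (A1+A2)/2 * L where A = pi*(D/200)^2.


Smalian: V = (A1 + A2)/2 * L,  A = pi*(D/200)^2
A1 = pi*(24.7/200)^2 = 0.047916 m^2
A2 = pi*(13.3/200)^2 = 0.013893 m^2
V = (0.047916+0.013893)/2*6.4 = 0.1978 m^3

0.1978


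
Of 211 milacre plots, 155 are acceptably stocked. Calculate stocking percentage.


Formula: Stocking % = stocked plots / total plots * 100
Stocking = 155 / 211 * 100
Stocking = 0.7346 * 100 = 73.5%

73.5


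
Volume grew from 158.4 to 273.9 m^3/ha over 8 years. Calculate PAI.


Formula: PAI = (V_T2 - V_T1) / (T2 - T1)
Volume increment = 273.9 - 158.4 = 115.5 m^3/ha
PAI = 115.5 / 8 = 14.44 m^3/ha/year

14.44


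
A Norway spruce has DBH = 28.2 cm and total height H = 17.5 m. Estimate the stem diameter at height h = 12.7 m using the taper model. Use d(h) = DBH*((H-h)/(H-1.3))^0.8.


Taper: d(h) = DBH * ((H - h) / (H - 1.3))^0.8
Numerator = H - h = 17.5 - 12.7 = 4.8 m
Denominator = H - 1.3 = 17.5 - 1.3 = 16.2 m
Ratio = 4.8 / 16.2 = 0.2963
d = 28.2 * 0.2963^0.8 = 10.7 cm

10.7


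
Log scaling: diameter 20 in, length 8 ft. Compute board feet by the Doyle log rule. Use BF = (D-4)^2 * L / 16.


Doyle: BF = (D - 4)^2 * L / 16
Adjusted diameter = 20 - 4 = 16 in
(D-4)^2 = 16^2 = 256
BF = 256 * 8 / 16 = 128 BF

128


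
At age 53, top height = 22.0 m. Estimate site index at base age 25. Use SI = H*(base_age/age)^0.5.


Formula: SI = H_dom * (base_age / age)^0.5
Age ratio = 25 / 53 = 0.4717
sqrt(age_ratio) = 0.6868
SI = 22.0 * 0.6868 = 15.1 m

15.1


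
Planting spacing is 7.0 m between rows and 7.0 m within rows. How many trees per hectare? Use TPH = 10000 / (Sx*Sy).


Formula: TPH = 10000 m^2/ha / (spacing_x * spacing_y)
Area per tree = 7.0 m * 7.0 m = 49.0 m^2
TPH = 10000 / 49.0 = 204 trees/ha

204


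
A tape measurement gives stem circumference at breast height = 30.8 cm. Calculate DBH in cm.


Formula: DBH = C / pi
DBH = 30.8 / pi
pi = 3.14159...
DBH = 9.8 cm

9.8


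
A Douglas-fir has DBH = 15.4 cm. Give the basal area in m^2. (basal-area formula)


Formula: BA = pi * (DBH/2)^2 / 10000  (cm^2 to m^2)
Radius = DBH/2 = 15.4/2 = 7.7 cm
BA = pi * 7.7^2 / 10000
   = 186.265 cm^2 / 10000
   = 0.0186 m^2

0.0186


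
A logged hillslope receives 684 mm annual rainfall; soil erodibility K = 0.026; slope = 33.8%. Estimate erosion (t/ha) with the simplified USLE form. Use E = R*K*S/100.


Formula: E = R * K * S / 100  (simplified USLE)
R * K = 684 * 0.026 = 17.784
E = 17.784 * 33.8 / 100 = 6.01 t/ha

6.01


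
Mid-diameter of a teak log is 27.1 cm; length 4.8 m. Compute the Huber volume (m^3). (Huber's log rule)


Huber: V = Am * L,  Am = pi*(Dm/200)^2
Am = pi*(27.1/200)^2 = 0.05768 m^2
V = 0.05768*4.8 = 0.2769 m^3

0.2769


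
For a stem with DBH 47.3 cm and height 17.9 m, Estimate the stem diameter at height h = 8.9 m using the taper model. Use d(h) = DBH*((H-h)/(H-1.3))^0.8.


Taper: d(h) = DBH * ((H - h) / (H - 1.3))^0.8
Numerator = H - h = 17.9 - 8.9 = 9.0 m
Denominator = H - 1.3 = 17.9 - 1.3 = 16.6 m
Ratio = 9.0 / 16.6 = 0.54217
d = 47.3 * 0.54217^0.8 = 29.0 cm

29.0


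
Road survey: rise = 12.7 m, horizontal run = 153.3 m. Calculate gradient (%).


Formula: Gradient = rise / run * 100
Gradient = 12.7 / 153.3 * 100 = 8.3%

8.3


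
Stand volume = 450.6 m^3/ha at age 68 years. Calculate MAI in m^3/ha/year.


Formula: MAI = Total Volume / Stand Age
MAI = 450.6 m^3/ha / 68 years
MAI = 6.63 m^3/ha/year

6.63


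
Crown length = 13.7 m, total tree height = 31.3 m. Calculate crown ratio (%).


Formula: Crown Ratio = (Crown Length / Total Height) * 100
CR = (13.7 m / 31.3 m) * 100
CR = 0.4377 * 100 = 43.8%

43.8


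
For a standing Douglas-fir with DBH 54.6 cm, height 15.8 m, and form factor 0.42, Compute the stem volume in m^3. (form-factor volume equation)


Formula: V = pi * (DBH/200)^2 * H * ff
Radius = DBH/200 = 54.6/200 = 0.273 m
Radius^2 = 0.273^2 = 0.074529 m^2
V = pi * 0.074529 * 15.8 * 0.42
V = 1.554 m^3

1.554


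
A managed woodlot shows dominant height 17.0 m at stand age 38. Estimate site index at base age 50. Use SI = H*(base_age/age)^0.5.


Formula: SI = H_dom * (base_age / age)^0.5
Age ratio = 50 / 38 = 1.31579
sqrt(age_ratio) = 1.14708
SI = 17.0 * 1.14708 = 19.5 m

19.5


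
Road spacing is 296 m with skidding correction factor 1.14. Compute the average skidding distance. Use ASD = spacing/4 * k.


Formula: ASD = (spacing / 4) * correction
Uncorrected distance = spacing / 4 = 296 / 4 = 74 m
ASD = 74 * 1.14 = 84 m

84


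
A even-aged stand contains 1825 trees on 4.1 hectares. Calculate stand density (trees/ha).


Formula: Stand Density = N_trees / Area_ha
Density = 1825 trees / 4.1 ha
Density = 445 trees/ha

445


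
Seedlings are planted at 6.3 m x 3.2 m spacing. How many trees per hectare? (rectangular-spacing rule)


Formula: TPH = 10000 m^2/ha / (spacing_x * spacing_y)
Area per tree = 6.3 m * 3.2 m = 20.16 m^2
TPH = 10000 / 20.16 = 496 trees/ha

496


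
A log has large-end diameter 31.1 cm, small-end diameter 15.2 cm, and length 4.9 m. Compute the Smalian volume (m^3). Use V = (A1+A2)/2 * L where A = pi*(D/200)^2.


Smalian: V = (A1 + A2)/2 * L,  A = pi*(D/200)^2
A1 = pi*(31.1/200)^2 = 0.075964 m^2
A2 = pi*(15.2/200)^2 = 0.018146 m^2
V = (0.075964+0.018146)/2*4.9 = 0.2306 m^3

0.2306


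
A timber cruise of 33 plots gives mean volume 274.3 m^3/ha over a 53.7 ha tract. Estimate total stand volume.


Formula: Total Volume = Mean Volume per ha * Total Area
Total Volume = 274.3 m^3/ha * 53.7 ha
Total Volume = 14730 m^3

14730


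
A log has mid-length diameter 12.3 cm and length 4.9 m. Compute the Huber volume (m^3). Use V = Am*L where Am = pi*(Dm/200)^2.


Huber: V = Am * L,  Am = pi*(Dm/200)^2
Am = pi*(12.3/200)^2 = 0.011882 m^2
V = 0.011882*4.9 = 0.0582 m^3

0.0582


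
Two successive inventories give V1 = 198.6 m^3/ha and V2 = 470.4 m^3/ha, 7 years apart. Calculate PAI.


Formula: PAI = (V_T2 - V_T1) / (T2 - T1)
Volume increment = 470.4 - 198.6 = 271.8 m^3/ha
PAI = 271.8 / 7 = 38.83 m^3/ha/year

38.83


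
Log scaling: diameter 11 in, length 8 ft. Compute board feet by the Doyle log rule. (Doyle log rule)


Doyle: BF = (D - 4)^2 * L / 16
Adjusted diameter = 11 - 4 = 7 in
(D-4)^2 = 7^2 = 49
BF = 49 * 8 / 16 = 25 BF

25


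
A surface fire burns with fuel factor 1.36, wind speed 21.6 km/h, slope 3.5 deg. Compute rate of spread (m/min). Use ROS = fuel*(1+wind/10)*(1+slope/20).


Formula: ROS = fuel * (1 + wind/10) * (1 + slope/20)
Wind factor = 1 + 21.6/10 = 3.16
Slope factor = 1 + 3.5/20 = 1.175
ROS = 1.36 * 3.16 * 1.175 = 5.05 m/min

5.05


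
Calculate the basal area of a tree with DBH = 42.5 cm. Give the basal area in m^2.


Formula: BA = pi * (DBH/2)^2 / 10000  (cm^2 to m^2)
Radius = DBH/2 = 42.5/2 = 21.25 cm
BA = pi * 21.25^2 / 10000
   = 1418.6254 cm^2 / 10000
   = 0.1419 m^2

0.1419


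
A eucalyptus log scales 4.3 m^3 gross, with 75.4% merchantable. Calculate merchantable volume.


Formula: MV = V_total * (merchantable_pct / 100)
Merchantable fraction = 75.4% / 100 = 0.754
MV = 4.3 m^3 * 0.754 = 3.242 m^3

3.242


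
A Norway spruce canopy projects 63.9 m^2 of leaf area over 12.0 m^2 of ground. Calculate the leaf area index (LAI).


Formula: LAI = total leaf area / ground area  (dimensionless)
LAI = 63.9 m^2 / 12.0 m^2
LAI = 5.33

5.33


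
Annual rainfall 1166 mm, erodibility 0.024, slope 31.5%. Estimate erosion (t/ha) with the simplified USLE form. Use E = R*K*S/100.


Formula: E = R * K * S / 100  (simplified USLE)
R * K = 1166 * 0.024 = 27.984
E = 27.984 * 31.5 / 100 = 8.81 t/ha

8.81


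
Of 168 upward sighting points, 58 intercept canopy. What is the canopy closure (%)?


Formula: Canopy closure = covered points / total points * 100
Closure = 58 / 168 * 100
Closure = 0.3452 * 100 = 34.5%

34.5


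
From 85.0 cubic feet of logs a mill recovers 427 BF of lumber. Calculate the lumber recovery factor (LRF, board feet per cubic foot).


Formula: LRF = Lumber Output (BF) / Log Input (ft^3)
LRF = 427 BF / 85.0 ft^3
LRF = 5.02 BF/ft^3

5.02


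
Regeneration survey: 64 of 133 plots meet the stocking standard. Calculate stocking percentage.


Formula: Stocking % = stocked plots / total plots * 100
Stocking = 64 / 133 * 100
Stocking = 0.4812 * 100 = 48.1%

48.1


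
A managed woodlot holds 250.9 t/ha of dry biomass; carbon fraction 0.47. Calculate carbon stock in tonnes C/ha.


Formula: Carbon Stock = Biomass * Carbon Fraction
C = 250.9 t/ha * 0.47
C = 117.9 t C/ha

117.9


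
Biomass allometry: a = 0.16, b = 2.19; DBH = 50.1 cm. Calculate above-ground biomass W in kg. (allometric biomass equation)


Formula: W = a * DBH^b  (allometric power law)
DBH^b = 50.1^2.19 = 5280.1301
W = 0.16 * 5280.1301 = 844.8 kg

844.8


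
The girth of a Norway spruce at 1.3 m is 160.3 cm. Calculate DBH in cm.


Formula: DBH = C / pi
DBH = 160.3 / pi
pi = 3.14159...
DBH = 51.0 cm

51.0


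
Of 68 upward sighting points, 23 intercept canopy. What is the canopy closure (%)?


Formula: Canopy closure = covered points / total points * 100
Closure = 23 / 68 * 100
Closure = 0.3382 * 100 = 33.8%

33.8


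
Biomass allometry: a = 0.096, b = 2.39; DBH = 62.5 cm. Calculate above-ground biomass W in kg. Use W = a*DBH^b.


Formula: W = a * DBH^b  (allometric power law)
DBH^b = 62.5^2.39 = 19595.3598
W = 0.096 * 19595.3598 = 1881.2 kg

1881.2


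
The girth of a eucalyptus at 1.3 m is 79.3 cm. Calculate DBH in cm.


Formula: DBH = C / pi
DBH = 79.3 / pi
pi = 3.14159...
DBH = 25.2 cm

25.2


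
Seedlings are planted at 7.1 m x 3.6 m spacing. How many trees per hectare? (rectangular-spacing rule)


Formula: TPH = 10000 m^2/ha / (spacing_x * spacing_y)
Area per tree = 7.1 m * 3.6 m = 25.56 m^2
TPH = 10000 / 25.56 = 391 trees/ha

391


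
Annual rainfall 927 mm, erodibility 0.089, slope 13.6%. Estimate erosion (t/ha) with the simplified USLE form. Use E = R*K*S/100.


Formula: E = R * K * S / 100  (simplified USLE)
R * K = 927 * 0.089 = 82.503
E = 82.503 * 13.6 / 100 = 11.22 t/ha

11.22


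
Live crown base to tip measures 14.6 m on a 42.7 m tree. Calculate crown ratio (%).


Formula: Crown Ratio = (Crown Length / Total Height) * 100
CR = (14.6 m / 42.7 m) * 100
CR = 0.3419 * 100 = 34.2%

34.2


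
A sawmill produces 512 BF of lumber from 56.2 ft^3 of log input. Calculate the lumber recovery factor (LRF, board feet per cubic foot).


Formula: LRF = Lumber Output (BF) / Log Input (ft^3)
LRF = 512 BF / 56.2 ft^3
LRF = 9.11 BF/ft^3

9.11


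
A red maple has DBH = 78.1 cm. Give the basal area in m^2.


Formula: BA = pi * (DBH/2)^2 / 10000  (cm^2 to m^2)
Radius = DBH/2 = 78.1/2 = 39.05 cm
BA = pi * 39.05^2 / 10000
   = 4790.6225 cm^2 / 10000
   = 0.4791 m^2

0.4791


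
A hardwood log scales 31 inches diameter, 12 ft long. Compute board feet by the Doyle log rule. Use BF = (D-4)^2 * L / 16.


Doyle: BF = (D - 4)^2 * L / 16
Adjusted diameter = 31 - 4 = 27 in
(D-4)^2 = 27^2 = 729
BF = 729 * 12 / 16 = 547 BF

547


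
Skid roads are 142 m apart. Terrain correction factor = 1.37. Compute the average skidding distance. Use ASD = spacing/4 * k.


Formula: ASD = (spacing / 4) * correction
Uncorrected distance = spacing / 4 = 142 / 4 = 35.5 m
ASD = 35.5 * 1.37 = 49 m

49


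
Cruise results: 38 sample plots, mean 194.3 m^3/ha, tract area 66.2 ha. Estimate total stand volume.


Formula: Total Volume = Mean Volume per ha * Total Area
Total Volume = 194.3 m^3/ha * 66.2 ha
Total Volume = 12863 m^3

12863


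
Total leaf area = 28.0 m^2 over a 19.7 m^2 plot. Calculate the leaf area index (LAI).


Formula: LAI = total leaf area / ground area  (dimensionless)
LAI = 28.0 m^2 / 19.7 m^2
LAI = 1.42

1.42


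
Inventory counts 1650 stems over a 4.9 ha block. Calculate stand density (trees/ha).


Formula: Stand Density = N_trees / Area_ha
Density = 1650 trees / 4.9 ha
Density = 337 trees/ha

337


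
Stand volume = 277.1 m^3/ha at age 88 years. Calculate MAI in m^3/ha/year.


Formula: MAI = Total Volume / Stand Age
MAI = 277.1 m^3/ha / 88 years
MAI = 3.15 m^3/ha/year

3.15


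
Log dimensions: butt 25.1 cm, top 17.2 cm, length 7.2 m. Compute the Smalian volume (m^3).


Smalian: V = (A1 + A2)/2 * L,  A = pi*(D/200)^2
A1 = pi*(25.1/200)^2 = 0.049481 m^2
A2 = pi*(17.2/200)^2 = 0.023235 m^2
V = (0.049481+0.023235)/2*7.2 = 0.2618 m^3

0.2618


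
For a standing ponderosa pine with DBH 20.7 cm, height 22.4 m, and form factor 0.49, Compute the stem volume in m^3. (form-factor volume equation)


Formula: V = pi * (DBH/200)^2 * H * ff
Radius = DBH/200 = 20.7/200 = 0.1035 m
Radius^2 = 0.1035^2 = 0.01071225 m^2
V = pi * 0.01071225 * 22.4 * 0.49
V = 0.369 m^3

0.369


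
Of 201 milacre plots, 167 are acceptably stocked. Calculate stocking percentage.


Formula: Stocking % = stocked plots / total plots * 100
Stocking = 167 / 201 * 100
Stocking = 0.8308 * 100 = 83.1%

83.1


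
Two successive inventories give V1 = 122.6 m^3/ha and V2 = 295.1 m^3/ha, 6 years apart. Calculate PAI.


Formula: PAI = (V_T2 - V_T1) / (T2 - T1)
Volume increment = 295.1 - 122.6 = 172.5 m^3/ha
PAI = 172.5 / 6 = 28.75 m^3/ha/year

28.75


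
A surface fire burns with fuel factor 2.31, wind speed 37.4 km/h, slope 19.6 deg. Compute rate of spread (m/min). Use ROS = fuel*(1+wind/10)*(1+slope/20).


Formula: ROS = fuel * (1 + wind/10) * (1 + slope/20)
Wind factor = 1 + 37.4/10 = 4.74
Slope factor = 1 + 19.6/20 = 1.98
ROS = 2.31 * 4.74 * 1.98 = 21.68 m/min

21.68


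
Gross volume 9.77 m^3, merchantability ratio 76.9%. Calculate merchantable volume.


Formula: MV = V_total * (merchantable_pct / 100)
Merchantable fraction = 76.9% / 100 = 0.769
MV = 9.77 m^3 * 0.769 = 7.513 m^3

7.513


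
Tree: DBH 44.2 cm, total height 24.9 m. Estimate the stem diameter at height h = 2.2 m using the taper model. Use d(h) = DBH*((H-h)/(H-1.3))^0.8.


Taper: d(h) = DBH * ((H - h) / (H - 1.3))^0.8
Numerator = H - h = 24.9 - 2.2 = 22.7 m
Denominator = H - 1.3 = 24.9 - 1.3 = 23.6 m
Ratio = 22.7 / 23.6 = 0.96186
d = 44.2 * 0.96186^0.8 = 42.8 cm

42.8


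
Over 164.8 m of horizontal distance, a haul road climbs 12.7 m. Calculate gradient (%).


Formula: Gradient = rise / run * 100
Gradient = 12.7 / 164.8 * 100 = 7.7%

7.7


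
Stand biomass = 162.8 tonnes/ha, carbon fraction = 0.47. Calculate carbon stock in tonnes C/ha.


Formula: Carbon Stock = Biomass * Carbon Fraction
C = 162.8 t/ha * 0.47
C = 76.5 t C/ha

76.5


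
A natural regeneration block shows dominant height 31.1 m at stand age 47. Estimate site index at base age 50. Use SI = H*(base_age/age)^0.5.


Formula: SI = H_dom * (base_age / age)^0.5
Age ratio = 50 / 47 = 1.06383
sqrt(age_ratio) = 1.03142
SI = 31.1 * 1.03142 = 32.1 m

32.1


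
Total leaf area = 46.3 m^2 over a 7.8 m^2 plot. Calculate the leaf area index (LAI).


Formula: LAI = total leaf area / ground area  (dimensionless)
LAI = 46.3 m^2 / 7.8 m^2
LAI = 5.94

5.94


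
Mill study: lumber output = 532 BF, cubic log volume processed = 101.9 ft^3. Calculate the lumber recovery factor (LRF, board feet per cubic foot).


Formula: LRF = Lumber Output (BF) / Log Input (ft^3)
LRF = 532 BF / 101.9 ft^3
LRF = 5.22 BF/ft^3

5.22


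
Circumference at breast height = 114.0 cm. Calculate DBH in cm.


Formula: DBH = C / pi
DBH = 114.0 / pi
pi = 3.14159...
DBH = 36.3 cm

36.3


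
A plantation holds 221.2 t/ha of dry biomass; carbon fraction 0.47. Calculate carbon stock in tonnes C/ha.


Formula: Carbon Stock = Biomass * Carbon Fraction
C = 221.2 t/ha * 0.47
C = 104.0 t C/ha

104.0


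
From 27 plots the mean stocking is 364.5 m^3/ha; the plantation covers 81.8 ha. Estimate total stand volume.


Formula: Total Volume = Mean Volume per ha * Total Area
Total Volume = 364.5 m^3/ha * 81.8 ha
Total Volume = 29816 m^3

29816


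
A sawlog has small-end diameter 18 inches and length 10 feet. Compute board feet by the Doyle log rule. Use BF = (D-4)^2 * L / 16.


Doyle: BF = (D - 4)^2 * L / 16
Adjusted diameter = 18 - 4 = 14 in
(D-4)^2 = 14^2 = 196
BF = 196 * 10 / 16 = 123 BF

123


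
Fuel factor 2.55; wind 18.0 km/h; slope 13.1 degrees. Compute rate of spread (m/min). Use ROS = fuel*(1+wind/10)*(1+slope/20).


Formula: ROS = fuel * (1 + wind/10) * (1 + slope/20)
Wind factor = 1 + 18.0/10 = 2.8
Slope factor = 1 + 13.1/20 = 1.655
ROS = 2.55 * 2.8 * 1.655 = 11.82 m/min

11.82


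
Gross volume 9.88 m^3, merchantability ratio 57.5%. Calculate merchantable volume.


Formula: MV = V_total * (merchantable_pct / 100)
Merchantable fraction = 57.5% / 100 = 0.575
MV = 9.88 m^3 * 0.575 = 5.681 m^3

5.681


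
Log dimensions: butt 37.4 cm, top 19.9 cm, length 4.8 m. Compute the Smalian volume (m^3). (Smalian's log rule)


Smalian: V = (A1 + A2)/2 * L,  A = pi*(D/200)^2
A1 = pi*(37.4/200)^2 = 0.109858 m^2
A2 = pi*(19.9/200)^2 = 0.031103 m^2
V = (0.109858+0.031103)/2*4.8 = 0.3383 m^3

0.3383


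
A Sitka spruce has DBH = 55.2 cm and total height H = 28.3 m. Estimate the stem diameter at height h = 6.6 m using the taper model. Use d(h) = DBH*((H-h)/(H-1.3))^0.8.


Taper: d(h) = DBH * ((H - h) / (H - 1.3))^0.8
Numerator = H - h = 28.3 - 6.6 = 21.7 m
Denominator = H - 1.3 = 28.3 - 1.3 = 27.0 m
Ratio = 21.7 / 27.0 = 0.8037
d = 55.2 * 0.8037^0.8 = 46.3 cm

46.3


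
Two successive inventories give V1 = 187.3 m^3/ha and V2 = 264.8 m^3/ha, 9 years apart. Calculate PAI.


Formula: PAI = (V_T2 - V_T1) / (T2 - T1)
Volume increment = 264.8 - 187.3 = 77.5 m^3/ha
PAI = 77.5 / 9 = 8.61 m^3/ha/year

8.61


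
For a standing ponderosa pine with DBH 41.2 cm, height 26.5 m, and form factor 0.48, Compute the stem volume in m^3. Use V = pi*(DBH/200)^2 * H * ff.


Formula: V = pi * (DBH/200)^2 * H * ff
Radius = DBH/200 = 41.2/200 = 0.206 m
Radius^2 = 0.206^2 = 0.042436 m^2
V = pi * 0.042436 * 26.5 * 0.48
V = 1.696 m^3

1.696


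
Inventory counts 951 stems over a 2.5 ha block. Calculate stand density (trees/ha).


Formula: Stand Density = N_trees / Area_ha
Density = 951 trees / 2.5 ha
Density = 380 trees/ha

380


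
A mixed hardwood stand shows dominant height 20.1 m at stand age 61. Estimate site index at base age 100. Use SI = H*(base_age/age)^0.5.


Formula: SI = H_dom * (base_age / age)^0.5
Age ratio = 100 / 61 = 1.63934
sqrt(age_ratio) = 1.28037
SI = 20.1 * 1.28037 = 25.7 m

25.7


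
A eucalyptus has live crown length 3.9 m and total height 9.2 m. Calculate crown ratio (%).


Formula: Crown Ratio = (Crown Length / Total Height) * 100
CR = (3.9 m / 9.2 m) * 100
CR = 0.4239 * 100 = 42.4%

42.4


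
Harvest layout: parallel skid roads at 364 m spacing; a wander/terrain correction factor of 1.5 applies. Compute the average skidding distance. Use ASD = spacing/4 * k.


Formula: ASD = (spacing / 4) * correction
Uncorrected distance = spacing / 4 = 364 / 4 = 91 m
ASD = 91 * 1.5 = 137 m

137


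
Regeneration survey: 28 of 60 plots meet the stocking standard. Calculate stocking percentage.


Formula: Stocking % = stocked plots / total plots * 100
Stocking = 28 / 60 * 100
Stocking = 0.4667 * 100 = 46.7%

46.7


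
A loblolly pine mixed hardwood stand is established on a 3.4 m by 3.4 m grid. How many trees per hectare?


Formula: TPH = 10000 m^2/ha / (spacing_x * spacing_y)
Area per tree = 3.4 m * 3.4 m = 11.56 m^2
TPH = 10000 / 11.56 = 865 trees/ha

865


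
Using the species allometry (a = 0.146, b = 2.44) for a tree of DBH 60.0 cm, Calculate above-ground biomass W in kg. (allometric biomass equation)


Formula: W = a * DBH^b  (allometric power law)
DBH^b = 60.0^2.44 = 21811.6767
W = 0.146 * 21811.6767 = 3184.5 kg

3184.5


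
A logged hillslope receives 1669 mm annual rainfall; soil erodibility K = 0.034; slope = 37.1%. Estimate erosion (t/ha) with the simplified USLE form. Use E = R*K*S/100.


Formula: E = R * K * S / 100  (simplified USLE)
R * K = 1669 * 0.034 = 56.746
E = 56.746 * 37.1 / 100 = 21.05 t/ha

21.05


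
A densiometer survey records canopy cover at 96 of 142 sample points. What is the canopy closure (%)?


Formula: Canopy closure = covered points / total points * 100
Closure = 96 / 142 * 100
Closure = 0.6761 * 100 = 67.6%

67.6


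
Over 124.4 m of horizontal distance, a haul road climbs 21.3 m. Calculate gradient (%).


Formula: Gradient = rise / run * 100
Gradient = 21.3 / 124.4 * 100 = 17.1%

17.1


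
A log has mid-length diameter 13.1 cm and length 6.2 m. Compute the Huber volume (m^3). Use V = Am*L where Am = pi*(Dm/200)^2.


Huber: V = Am * L,  Am = pi*(Dm/200)^2
Am = pi*(13.1/200)^2 = 0.013478 m^2
V = 0.013478*6.2 = 0.0836 m^3

0.0836


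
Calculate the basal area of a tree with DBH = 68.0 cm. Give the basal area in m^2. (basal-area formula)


Formula: BA = pi * (DBH/2)^2 / 10000  (cm^2 to m^2)
Radius = DBH/2 = 68.0/2 = 34.0 cm
BA = pi * 34.0^2 / 10000
   = 3631.6811 cm^2 / 10000
   = 0.3632 m^2

0.3632


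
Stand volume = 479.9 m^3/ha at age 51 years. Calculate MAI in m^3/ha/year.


Formula: MAI = Total Volume / Stand Age
MAI = 479.9 m^3/ha / 51 years
MAI = 9.41 m^3/ha/year

9.41


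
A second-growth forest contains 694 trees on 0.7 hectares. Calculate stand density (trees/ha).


Formula: Stand Density = N_trees / Area_ha
Density = 694 trees / 0.7 ha
Density = 991 trees/ha

991
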